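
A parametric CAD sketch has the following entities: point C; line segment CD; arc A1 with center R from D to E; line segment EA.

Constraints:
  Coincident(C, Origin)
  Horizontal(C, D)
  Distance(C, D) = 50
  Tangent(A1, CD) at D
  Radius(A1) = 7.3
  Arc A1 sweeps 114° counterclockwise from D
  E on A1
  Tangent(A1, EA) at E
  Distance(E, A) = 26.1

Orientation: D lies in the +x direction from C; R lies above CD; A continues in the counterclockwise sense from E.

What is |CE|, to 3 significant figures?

57.6

Since A1 is tangent to CD there, RD ⟂ CD, so R = D + (0, 7.3) = (50.0, 7.30). On A1, D sits at bearing -90° from R; a 114° counterclockwise sweep puts E at bearing 24°, so E = R + 7.3·(cos 24°, sin 24°) = (56.7, 10.3). Then |CE| = |E − C| = 57.6.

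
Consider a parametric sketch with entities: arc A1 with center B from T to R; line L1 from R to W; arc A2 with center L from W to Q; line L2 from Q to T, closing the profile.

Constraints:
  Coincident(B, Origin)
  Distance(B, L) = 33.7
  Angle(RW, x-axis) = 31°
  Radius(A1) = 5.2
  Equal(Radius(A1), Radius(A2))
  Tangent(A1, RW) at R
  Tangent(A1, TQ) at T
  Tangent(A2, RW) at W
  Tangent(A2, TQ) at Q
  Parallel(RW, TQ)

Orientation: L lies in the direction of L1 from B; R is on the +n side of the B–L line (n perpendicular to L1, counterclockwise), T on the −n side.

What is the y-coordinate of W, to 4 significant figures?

21.81

The slot axis is L1's direction at 31.0°, so u = (cos 31.0°, sin 31.0°) = (0.8572, 0.5150) and n = (−sin 31.0°, cos 31.0°) = (-0.5150, 0.8572). B is at the origin and L lies 33.7 along u from B, so L = 33.7·u = (28.89, 17.36). Tangency of A1 to both parallel lines with radius 5.2 puts R and T at B ± 5.2·n: R = (-2.678, 4.457), T = (2.678, -4.457). Equal radii place W and Q the same way about L: W = L + 5.2·n = (26.21, 21.81), Q = L − 5.2·n = (31.56, 12.90). So W.y = 21.81.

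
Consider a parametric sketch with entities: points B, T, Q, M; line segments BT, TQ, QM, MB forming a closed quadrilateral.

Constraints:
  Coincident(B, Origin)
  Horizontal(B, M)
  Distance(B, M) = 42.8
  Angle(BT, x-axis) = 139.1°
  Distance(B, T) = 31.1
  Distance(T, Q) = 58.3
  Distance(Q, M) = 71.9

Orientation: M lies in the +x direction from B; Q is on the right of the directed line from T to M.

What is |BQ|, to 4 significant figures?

41.97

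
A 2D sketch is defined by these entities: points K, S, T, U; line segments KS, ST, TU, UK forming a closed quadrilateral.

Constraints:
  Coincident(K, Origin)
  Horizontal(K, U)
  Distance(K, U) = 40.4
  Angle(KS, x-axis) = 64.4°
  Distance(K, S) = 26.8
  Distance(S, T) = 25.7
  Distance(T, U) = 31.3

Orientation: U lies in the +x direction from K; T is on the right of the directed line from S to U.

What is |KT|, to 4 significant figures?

9.241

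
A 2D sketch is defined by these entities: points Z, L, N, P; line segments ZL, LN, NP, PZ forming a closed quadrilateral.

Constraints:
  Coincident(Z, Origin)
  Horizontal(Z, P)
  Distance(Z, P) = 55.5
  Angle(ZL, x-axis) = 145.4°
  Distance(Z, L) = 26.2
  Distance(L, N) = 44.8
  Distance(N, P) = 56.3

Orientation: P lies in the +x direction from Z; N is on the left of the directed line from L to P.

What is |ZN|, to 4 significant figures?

42.76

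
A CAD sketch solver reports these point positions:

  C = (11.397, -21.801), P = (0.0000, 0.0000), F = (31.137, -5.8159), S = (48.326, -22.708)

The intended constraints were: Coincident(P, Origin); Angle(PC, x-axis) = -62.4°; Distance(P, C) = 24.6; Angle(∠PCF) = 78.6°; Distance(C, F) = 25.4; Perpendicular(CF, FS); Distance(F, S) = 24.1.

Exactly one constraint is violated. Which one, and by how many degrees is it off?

Perpendicular(CF, FS) — off by 6.50°.

P = (0.00, 0.00) ✓; PC at -62.40° ✓; |PC| = 24.60 ✓; ∠PCF = 78.60° ✓; |CF| = 25.40 ✓; ∠(CF, FS) = 83.50° ✗; |FS| = 24.10 ✓.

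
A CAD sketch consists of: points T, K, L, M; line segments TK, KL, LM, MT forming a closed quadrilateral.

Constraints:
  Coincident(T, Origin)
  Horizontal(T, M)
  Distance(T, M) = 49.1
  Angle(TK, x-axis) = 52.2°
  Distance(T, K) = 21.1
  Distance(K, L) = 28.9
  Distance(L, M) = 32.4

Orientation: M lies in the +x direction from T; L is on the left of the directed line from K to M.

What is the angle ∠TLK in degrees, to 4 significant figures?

9.900°

Checks: |KL| = 28.90 ✓; |LM| = 32.40 ✓.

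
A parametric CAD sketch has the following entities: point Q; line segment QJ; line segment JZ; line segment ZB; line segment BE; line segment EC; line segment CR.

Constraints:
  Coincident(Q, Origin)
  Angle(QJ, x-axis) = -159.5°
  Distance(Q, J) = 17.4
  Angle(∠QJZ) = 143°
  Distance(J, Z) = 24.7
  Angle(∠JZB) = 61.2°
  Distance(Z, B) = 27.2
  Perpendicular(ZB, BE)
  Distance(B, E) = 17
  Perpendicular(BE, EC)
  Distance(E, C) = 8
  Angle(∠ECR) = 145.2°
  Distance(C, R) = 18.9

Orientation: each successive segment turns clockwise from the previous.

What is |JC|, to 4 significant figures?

8.653

Q is at the origin; QJ runs at -159.5° with length 17.4, so J = (-16.30, -6.094). ∠QJZ = 143.0° gives JZ at 163.5° from the x-axis; with |JZ| = 24.7, Z = (-39.98, 0.9216). ∠JZB = 61.2° gives ZB at 44.70° from the x-axis; with |ZB| = 27.2, B = (-20.65, 20.05). The perpendicularity gives BE at right angles to ZB, so BE runs at -45.30°; with |BE| = 17.0, E = (-8.689, 7.970). The perpendicularity gives EC at right angles to BE, so EC runs at -135.3°; with |EC| = 8.0, C = (-14.38, 2.343). Then |JC| = |C − J| = 8.653.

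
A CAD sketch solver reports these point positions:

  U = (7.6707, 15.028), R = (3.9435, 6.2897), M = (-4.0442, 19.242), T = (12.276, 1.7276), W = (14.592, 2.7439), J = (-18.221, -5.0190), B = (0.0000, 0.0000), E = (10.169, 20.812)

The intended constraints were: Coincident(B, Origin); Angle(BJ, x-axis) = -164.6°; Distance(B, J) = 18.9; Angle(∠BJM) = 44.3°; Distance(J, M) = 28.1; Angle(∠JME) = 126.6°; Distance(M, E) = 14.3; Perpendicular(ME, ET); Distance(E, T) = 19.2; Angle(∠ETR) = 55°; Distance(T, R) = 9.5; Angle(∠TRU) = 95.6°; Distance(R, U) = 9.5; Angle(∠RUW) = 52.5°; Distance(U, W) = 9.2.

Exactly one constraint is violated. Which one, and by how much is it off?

Distance(U, W) = 9.2 — off by 4.90.

B = (0.00, 0.00) ✓; BJ at -164.6° ✓; |BJ| = 18.90 ✓; ∠BJM = 44.30° ✓; |JM| = 28.10 ✓; ∠JME = 126.6° ✓; |ME| = 14.30 ✓; ∠(ME, ET) = 90.00° ✓; |ET| = 19.20 ✓; ∠ETR = 55.00° ✓; |TR| = 9.500 ✓; ∠TRU = 95.60° ✓; |RU| = 9.500 ✓; ∠RUW = 52.50° ✓; |UW| = 14.10 ✗.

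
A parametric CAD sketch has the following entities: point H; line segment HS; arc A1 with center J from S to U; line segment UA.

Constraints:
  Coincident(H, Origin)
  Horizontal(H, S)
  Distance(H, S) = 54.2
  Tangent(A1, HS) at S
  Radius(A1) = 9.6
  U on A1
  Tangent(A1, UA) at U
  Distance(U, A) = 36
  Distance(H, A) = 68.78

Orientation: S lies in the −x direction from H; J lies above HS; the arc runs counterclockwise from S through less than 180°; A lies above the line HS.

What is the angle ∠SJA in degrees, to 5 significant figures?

174.33°

Checks: ∠(JS, SH) = 90.00° ✓; |JS| = 9.600 ✓; |JU| = 9.600 ✓; ∠(JU, UA) = 90.00° ✓; |UA| = 36.00 ✓; |HA| = 68.78 ✓.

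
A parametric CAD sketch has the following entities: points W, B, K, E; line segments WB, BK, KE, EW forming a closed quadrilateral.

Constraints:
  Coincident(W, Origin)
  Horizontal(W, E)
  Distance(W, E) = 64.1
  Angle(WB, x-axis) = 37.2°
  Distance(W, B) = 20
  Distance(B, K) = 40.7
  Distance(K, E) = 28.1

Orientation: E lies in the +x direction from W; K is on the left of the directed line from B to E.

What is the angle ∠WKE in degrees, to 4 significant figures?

84.98°

Checks: |BK| = 40.70 ✓; |KE| = 28.10 ✓.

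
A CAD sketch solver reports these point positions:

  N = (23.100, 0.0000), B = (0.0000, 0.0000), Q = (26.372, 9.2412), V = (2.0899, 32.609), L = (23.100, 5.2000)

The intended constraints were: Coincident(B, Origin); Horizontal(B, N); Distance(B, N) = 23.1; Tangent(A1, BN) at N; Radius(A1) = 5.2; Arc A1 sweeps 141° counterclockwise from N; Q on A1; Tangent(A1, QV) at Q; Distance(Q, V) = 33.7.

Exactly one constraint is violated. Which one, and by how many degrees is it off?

Tangent(A1, QV) at Q — off by 4.91°.

B = (0.00, 0.00) ✓; B.y = 0.00, N.y = 0.00 ✓; |BN| = 23.10 ✓; ∠(LN, NB) = 90.00° ✓; |LN| = 5.200 ✓; bearing(L→Q) − bearing(L→N) = 141.0° ✓; |LQ| = 5.200 ✓; ∠(LQ, QV) = 94.91° ✗; |QV| = 33.70 ✓.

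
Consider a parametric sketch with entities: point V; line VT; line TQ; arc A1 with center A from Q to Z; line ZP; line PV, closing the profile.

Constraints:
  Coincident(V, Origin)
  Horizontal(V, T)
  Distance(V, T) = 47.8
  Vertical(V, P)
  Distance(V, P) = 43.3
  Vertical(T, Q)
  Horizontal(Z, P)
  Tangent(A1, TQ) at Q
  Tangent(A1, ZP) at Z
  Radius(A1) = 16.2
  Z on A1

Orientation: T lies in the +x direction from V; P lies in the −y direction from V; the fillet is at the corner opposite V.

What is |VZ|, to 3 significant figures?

53.6

V is at the origin; V and T share the same y with |VT| = 47.8 and T on the +x side, so T = (47.8, 0.00). VP is vertical with |VP| = 43.3 and P on the −y side, so P = (0.00, -43.3). The virtual corner opposite V is at (47.8, -43.3). Since A1 is tangent to TQ there, AQ ⟂ TQ and the tangent condition forces AZ to be normal to ZP, with radius 16.2, so the center A sits 16.2 in from both sides at A = (31.6, -27.1). That places the tangent points at Q = (47.8, -27.1) on TQ and Z = (31.6, -43.3) on ZP. Then |VZ| = |Z − V| = 53.6.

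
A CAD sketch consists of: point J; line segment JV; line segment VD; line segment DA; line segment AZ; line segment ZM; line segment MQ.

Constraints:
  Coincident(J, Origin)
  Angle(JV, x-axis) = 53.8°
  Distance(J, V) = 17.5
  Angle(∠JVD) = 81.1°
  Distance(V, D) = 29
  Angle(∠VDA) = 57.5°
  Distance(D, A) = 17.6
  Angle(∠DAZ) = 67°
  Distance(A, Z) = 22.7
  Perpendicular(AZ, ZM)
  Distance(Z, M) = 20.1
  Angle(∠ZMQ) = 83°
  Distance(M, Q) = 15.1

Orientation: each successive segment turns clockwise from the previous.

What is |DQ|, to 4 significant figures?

2.222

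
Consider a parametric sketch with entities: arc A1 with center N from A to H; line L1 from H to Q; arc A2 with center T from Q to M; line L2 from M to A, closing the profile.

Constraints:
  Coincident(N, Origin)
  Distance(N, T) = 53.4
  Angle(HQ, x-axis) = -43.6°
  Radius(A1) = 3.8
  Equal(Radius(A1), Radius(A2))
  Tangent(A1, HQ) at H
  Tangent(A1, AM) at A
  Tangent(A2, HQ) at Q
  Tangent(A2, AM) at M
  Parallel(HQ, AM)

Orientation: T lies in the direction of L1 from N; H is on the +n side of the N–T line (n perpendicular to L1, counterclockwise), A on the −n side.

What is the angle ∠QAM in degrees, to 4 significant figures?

8.100°

Tangency of A1 to both parallel lines with radius 3.8 puts H and A at N ± 3.8·n: H = (2.621, 2.752), A = (-2.621, -2.752). Equal radii place Q and M the same way about T: Q = T + 3.8·n = (41.29, -34.07), M = T − 3.8·n = (36.05, -39.58). Then cos ∠QAM = AQ·AM / (|AQ||AM|), giving 8.100°.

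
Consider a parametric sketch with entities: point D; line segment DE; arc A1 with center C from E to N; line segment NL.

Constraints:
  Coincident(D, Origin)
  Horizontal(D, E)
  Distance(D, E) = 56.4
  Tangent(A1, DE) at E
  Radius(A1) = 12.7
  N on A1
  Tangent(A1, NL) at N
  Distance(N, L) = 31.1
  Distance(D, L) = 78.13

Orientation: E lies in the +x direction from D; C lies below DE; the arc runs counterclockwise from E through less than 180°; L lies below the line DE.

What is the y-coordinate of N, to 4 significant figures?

-19.87

Checks: |CN| = 12.70 ✓; ∠(CN, NL) = 90.00° ✓; |NL| = 31.10 ✓; |DL| = 78.13 ✓.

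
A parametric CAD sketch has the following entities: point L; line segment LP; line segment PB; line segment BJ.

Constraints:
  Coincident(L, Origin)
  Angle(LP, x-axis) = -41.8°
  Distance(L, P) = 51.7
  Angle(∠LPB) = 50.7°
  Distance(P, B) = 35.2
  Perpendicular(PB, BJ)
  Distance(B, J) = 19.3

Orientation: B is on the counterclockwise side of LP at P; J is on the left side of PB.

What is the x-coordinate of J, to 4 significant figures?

20.79

L is at the origin; LP runs at -41.8° with length 51.7, so P = 51.7·(cos -41.8°, sin -41.8°) = (38.54, -34.46). ∠LPB = 50.7°, so PB runs at -41.8° + (180° − 50.7°) = 87.50° from the x-axis; with |PB| = 35.2, B = P + 35.2·(cos 87.50°, sin 87.50°) = (40.08, 0.7068). PB is perpendicular to BJ; with |BJ| = 19.3 on the left of PB, J = B + 19.3·(-0.9990, 0.04362) = (20.79, 1.549). So J.x = 20.79.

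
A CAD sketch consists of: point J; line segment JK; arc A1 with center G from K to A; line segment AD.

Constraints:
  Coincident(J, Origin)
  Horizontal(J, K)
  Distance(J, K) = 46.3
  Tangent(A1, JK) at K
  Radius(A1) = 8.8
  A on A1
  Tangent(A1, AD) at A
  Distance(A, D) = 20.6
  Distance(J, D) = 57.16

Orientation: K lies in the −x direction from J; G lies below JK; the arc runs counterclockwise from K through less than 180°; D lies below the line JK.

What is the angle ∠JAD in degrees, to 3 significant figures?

83.1°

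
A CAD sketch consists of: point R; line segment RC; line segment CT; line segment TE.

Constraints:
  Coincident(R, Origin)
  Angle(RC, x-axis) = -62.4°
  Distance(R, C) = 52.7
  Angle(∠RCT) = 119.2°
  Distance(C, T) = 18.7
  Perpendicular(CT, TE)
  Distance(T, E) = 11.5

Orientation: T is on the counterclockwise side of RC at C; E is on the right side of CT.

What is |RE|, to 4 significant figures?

72.66

R is at the origin; RC runs at -62.4° with length 52.7, so C = 52.7·(cos -62.4°, sin -62.4°) = (24.42, -46.70). ∠RCT = 119.2°, so CT runs at -62.4° + (180° − 119.2°) = -1.600° from the x-axis; with |CT| = 18.7, T = C + 18.7·(cos -1.600°, sin -1.600°) = (43.11, -47.23). CT is perpendicular to TE; with |TE| = 11.5 on the right of CT, E = T + 11.5·(-0.02792, -0.9996) = (42.79, -58.72). Then |RE| = |E − R| = 72.66.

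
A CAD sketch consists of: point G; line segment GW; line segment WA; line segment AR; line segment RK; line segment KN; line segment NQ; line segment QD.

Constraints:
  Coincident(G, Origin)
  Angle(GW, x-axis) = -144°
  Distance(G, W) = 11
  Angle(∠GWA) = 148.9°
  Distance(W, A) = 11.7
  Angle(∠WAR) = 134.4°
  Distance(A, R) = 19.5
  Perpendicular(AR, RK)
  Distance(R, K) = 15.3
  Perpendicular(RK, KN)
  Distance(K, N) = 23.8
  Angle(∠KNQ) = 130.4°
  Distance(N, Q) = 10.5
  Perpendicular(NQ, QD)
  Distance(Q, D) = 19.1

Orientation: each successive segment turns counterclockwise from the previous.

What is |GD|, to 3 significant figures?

28.0

G is at the origin; GW runs at -144.0° with length 11.0, so W = (-8.90, -6.47). ∠GWA = 148.9° gives WA at -113° from the x-axis; with |WA| = 11.7, A = (-13.5, -17.2). ∠WAR = 134.4° gives AR at -67.3° from the x-axis; with |AR| = 19.5, R = (-5.93, -35.2). AR ⟂ RK, so RK runs at 22.7°; with |RK| = 15.3, K = (8.19, -29.3). RK is perpendicular to KN, so KN runs at 113°; with |KN| = 23.8, N = (-0.997, -7.37). ∠KNQ = 130.4° gives NQ at 162° from the x-axis; with |NQ| = 10.5, Q = (-11.0, -4.18). NQ ⟂ QD, so QD runs at -108°; with |QD| = 19.1, D = (-16.8, -22.4). Then |GD| = |D − G| = 28.0.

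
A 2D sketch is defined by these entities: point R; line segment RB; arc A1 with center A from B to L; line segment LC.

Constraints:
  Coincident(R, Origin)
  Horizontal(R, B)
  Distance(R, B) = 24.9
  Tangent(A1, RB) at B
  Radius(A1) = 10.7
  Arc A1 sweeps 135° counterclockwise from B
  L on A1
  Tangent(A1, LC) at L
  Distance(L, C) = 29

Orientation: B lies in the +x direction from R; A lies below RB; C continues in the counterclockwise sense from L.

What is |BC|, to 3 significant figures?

40.9

On A1, B sits at bearing 90° from A; a 135° counterclockwise sweep puts L at bearing 225°, so L = A + 10.7·(cos 225°, sin 225°) = (17.3, -18.3). The tangent condition forces AL to be normal to LC, so LC runs along (−sin 225°, cos 225°); with |LC| = 29.0, C = (37.8, -38.8). Then |BC| = |C − B| = 40.9.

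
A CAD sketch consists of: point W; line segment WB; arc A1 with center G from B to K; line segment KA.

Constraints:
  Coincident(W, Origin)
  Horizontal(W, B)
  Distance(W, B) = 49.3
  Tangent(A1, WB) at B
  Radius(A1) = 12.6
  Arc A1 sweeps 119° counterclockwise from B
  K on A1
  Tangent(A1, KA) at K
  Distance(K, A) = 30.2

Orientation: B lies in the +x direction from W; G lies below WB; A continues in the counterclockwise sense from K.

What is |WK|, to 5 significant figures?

42.607

W is at the origin; W and B share the same y with |WB| = 49.3 and B on the +x side, so B = (49.300, 0.0000). Since A1 is tangent to WB there, GB ⟂ WB, so G = B + (0, -12.6) = (49.300, -12.600). On A1, B sits at bearing 90° from G; a 119° counterclockwise sweep puts K at bearing 209°, so K = G + 12.6·(cos 209°, sin 209°) = (38.280, -18.709). Then |WK| = |K − W| = 42.607.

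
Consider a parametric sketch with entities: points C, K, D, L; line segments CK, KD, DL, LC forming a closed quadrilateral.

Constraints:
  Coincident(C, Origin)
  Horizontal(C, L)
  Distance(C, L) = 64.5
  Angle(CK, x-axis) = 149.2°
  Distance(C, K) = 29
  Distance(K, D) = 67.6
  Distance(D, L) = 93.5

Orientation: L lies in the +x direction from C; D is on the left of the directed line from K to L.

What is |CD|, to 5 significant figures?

74.532

C is at the origin; CL is horizontal with |CL| = 64.5 and L in +x, so L = (64.5, 0). CK runs at 149.2° with |CK| = 29.0, so K = (-24.910, 14.849). D is determined by |KD| = 67.6 and |DL| = 93.5 together: it lies at the intersection of circle(K, 67.6) and circle(L, 93.5). With |KL| = 90.635, the foot of the radical line on KL is 22.299 from K and the perpendicular offset is √(67.6² − 22.299²) = 63.816. Taking the left-of-KL solution: D = (7.5433, 74.150).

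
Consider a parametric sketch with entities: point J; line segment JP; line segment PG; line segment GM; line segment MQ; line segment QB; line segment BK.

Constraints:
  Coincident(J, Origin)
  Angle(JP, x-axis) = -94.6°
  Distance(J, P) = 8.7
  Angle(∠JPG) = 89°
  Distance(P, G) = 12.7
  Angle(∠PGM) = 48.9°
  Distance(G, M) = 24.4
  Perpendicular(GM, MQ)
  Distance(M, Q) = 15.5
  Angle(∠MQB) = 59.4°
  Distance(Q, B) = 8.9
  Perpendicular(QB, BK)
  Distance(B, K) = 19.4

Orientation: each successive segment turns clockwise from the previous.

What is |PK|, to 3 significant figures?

23.8

∠MQB = 59.4° gives QB at -167° from the x-axis; with |QB| = 8.9, B = (6.37, -3.94). The perpendicularity gives BK at right angles to QB, so BK runs at 103°; with |BK| = 19.4, K = (2.10, 15.0). Then |PK| = |K − P| = 23.8.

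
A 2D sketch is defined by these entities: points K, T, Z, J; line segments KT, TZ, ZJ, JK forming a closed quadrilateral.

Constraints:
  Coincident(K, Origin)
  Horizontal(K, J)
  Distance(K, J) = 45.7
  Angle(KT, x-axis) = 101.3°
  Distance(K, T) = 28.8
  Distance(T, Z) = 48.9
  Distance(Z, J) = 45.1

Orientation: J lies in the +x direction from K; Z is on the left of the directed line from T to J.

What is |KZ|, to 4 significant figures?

60.30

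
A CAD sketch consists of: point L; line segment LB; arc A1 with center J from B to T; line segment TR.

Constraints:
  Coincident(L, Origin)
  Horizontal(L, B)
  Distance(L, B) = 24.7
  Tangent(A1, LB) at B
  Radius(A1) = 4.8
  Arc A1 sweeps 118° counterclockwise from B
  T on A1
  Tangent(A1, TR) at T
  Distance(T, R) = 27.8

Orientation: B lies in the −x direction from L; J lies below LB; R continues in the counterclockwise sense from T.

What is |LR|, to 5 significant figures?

35.368

L is at the origin; L and B share the same y with |LB| = 24.7 and B on the −x side, so B = (-24.700, 0.0000). A1 meets LB tangentially, so JB is at right angles to LB, so J = B + (0, -4.8) = (-24.700, -4.8000). On A1, B sits at bearing 90° from J; a 118° counterclockwise sweep puts T at bearing 208°, so T = J + 4.8·(cos 208°, sin 208°) = (-28.938, -7.0535). The tangent condition forces JT to be normal to TR, so TR runs along (−sin 208°, cos 208°); with |TR| = 27.8, R = (-15.887, -31.599). Then |LR| = |R − L| = 35.368.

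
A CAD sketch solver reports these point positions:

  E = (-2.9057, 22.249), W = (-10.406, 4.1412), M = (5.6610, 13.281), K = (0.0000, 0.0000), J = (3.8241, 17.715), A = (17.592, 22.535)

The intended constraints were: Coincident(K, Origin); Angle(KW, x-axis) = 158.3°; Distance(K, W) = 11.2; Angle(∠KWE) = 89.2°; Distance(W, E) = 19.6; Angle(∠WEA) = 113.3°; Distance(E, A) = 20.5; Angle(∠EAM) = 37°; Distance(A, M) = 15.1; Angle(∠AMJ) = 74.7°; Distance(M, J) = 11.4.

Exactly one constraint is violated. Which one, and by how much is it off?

Distance(M, J) = 11.4 — off by 6.60.

K = (0.00, 0.00) ✓; KW at 158.3° ✓; |KW| = 11.20 ✓; ∠KWE = 89.20° ✓; |WE| = 19.60 ✓; ∠WEA = 113.3° ✓; |EA| = 20.50 ✓; ∠EAM = 37.00° ✓; |AM| = 15.10 ✓; ∠AMJ = 74.70° ✓; |MJ| = 4.799 ✗.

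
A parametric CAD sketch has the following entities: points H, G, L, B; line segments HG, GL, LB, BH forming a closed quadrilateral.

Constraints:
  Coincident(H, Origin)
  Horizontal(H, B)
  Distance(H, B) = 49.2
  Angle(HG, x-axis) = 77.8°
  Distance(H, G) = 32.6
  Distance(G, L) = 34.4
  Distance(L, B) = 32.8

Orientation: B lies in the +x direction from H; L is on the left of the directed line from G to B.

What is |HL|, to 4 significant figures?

52.13

Checks: |GL| = 34.40 ✓; |LB| = 32.80 ✓.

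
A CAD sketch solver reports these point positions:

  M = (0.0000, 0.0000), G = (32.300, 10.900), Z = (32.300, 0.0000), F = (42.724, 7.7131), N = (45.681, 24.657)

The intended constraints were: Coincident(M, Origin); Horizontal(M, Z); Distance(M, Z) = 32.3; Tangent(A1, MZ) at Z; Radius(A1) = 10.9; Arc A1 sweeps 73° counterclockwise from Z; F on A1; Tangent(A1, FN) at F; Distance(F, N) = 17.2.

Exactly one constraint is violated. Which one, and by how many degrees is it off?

Tangent(A1, FN) at F — off by 7.10°.

M = (0.00, 0.00) ✓; M.y = 0.00, Z.y = 0.00 ✓; |MZ| = 32.30 ✓; ∠(GZ, ZM) = 90.00° ✓; |GZ| = 10.90 ✓; bearing(G→F) − bearing(G→Z) = 73.00° ✓; |GF| = 10.90 ✓; ∠(GF, FN) = 82.90° ✗; |FN| = 17.20 ✓.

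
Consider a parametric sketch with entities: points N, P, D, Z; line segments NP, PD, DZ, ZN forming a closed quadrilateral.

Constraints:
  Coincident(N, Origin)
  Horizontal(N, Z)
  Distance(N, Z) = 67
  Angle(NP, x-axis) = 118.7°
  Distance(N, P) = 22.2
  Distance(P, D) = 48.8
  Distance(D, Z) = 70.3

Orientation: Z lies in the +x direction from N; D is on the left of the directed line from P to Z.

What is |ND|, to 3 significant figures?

59.4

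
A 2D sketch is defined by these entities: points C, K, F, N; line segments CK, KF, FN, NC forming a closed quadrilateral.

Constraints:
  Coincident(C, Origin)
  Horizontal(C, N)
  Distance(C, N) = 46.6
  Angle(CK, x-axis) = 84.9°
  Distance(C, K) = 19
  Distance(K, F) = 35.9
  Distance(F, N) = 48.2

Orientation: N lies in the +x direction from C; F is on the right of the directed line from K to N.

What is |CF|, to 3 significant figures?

17.0

Checks: |KF| = 35.90 ✓; |FN| = 48.20 ✓.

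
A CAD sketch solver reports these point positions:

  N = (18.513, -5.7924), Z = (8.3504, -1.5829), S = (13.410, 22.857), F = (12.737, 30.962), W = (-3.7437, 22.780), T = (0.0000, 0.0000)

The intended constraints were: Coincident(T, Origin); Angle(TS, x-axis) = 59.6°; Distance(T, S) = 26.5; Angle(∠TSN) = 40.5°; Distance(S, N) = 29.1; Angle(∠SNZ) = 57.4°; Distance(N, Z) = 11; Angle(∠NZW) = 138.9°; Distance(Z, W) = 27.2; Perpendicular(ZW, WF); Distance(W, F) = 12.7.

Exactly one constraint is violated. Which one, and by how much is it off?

Distance(W, F) = 12.7 — off by 5.70.

T = (0.00, 0.00) ✓; TS at 59.60° ✓; |TS| = 26.50 ✓; ∠TSN = 40.50° ✓; |SN| = 29.10 ✓; ∠SNZ = 57.40° ✓; |NZ| = 11.00 ✓; ∠NZW = 138.9° ✓; |ZW| = 27.20 ✓; ∠(ZW, WF) = 90.00° ✓; |WF| = 18.40 ✗.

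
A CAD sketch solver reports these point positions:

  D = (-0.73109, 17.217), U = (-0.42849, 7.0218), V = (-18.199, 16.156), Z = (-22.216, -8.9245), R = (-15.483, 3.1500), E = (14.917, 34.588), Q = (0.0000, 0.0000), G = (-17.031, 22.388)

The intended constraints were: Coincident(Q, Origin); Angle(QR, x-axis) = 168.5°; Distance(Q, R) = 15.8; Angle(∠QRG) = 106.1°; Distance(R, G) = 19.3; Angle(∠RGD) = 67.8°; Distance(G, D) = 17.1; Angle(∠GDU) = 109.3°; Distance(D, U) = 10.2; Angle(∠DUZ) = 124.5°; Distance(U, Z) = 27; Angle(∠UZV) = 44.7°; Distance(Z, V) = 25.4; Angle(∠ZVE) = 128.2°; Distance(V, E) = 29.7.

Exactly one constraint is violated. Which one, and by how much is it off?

Distance(V, E) = 29.7 — off by 8.20.

Q = (0.00, 0.00) ✓; QR at 168.5° ✓; |QR| = 15.80 ✓; ∠QRG = 106.1° ✓; |RG| = 19.30 ✓; ∠RGD = 67.80° ✓; |GD| = 17.10 ✓; ∠GDU = 109.3° ✓; |DU| = 10.20 ✓; ∠DUZ = 124.5° ✓; |UZ| = 27.00 ✓; ∠UZV = 44.70° ✓; |ZV| = 25.40 ✓; ∠ZVE = 128.2° ✓; |VE| = 37.90 ✗.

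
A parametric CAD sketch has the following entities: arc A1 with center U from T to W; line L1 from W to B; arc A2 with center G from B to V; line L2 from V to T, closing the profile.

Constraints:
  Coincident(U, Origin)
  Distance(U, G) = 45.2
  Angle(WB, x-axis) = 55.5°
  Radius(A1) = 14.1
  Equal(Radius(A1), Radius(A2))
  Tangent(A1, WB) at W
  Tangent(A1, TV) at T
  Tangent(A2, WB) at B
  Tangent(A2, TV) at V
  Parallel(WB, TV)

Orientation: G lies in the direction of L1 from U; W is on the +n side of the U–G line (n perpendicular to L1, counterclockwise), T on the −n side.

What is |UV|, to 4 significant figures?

47.35

The slot axis is L1's direction at 55.5°, so u = (cos 55.5°, sin 55.5°) = (0.5664, 0.8241) and n = (−sin 55.5°, cos 55.5°) = (-0.8241, 0.5664). U is at the origin and G lies 45.2 along u from U, so G = 45.2·u = (25.60, 37.25). Tangency of A1 to both parallel lines with radius 14.1 puts W and T at U ± 14.1·n: W = (-11.62, 7.986), T = (11.62, -7.986). Equal radii place B and V the same way about G: B = G + 14.1·n = (13.98, 45.24), V = G − 14.1·n = (37.22, 29.26). Then |UV| = |V − U| = 47.35.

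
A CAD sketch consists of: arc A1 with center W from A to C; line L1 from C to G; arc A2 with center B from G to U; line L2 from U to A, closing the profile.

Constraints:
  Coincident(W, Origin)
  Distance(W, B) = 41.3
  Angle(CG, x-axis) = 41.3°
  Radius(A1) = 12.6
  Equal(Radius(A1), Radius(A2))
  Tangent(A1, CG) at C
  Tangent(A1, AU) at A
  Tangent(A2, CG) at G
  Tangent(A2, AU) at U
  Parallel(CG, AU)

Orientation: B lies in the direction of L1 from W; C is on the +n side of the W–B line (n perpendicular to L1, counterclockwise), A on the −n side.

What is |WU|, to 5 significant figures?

43.179

The slot axis is L1's direction at 41.3°, so u = (cos 41.3°, sin 41.3°) = (0.75126, 0.66000) and n = (−sin 41.3°, cos 41.3°) = (-0.66000, 0.75126). W is at the origin and B lies 41.3 along u from W, so B = 41.3·u = (31.027, 27.258). Tangency of A1 to both parallel lines with radius 12.6 puts C and A at W ± 12.6·n: C = (-8.3160, 9.4659), A = (8.3160, -9.4659). Equal radii place G and U the same way about B: G = B + 12.6·n = (22.711, 36.724), U = B − 12.6·n = (39.343, 17.792). Then |WU| = |U − W| = 43.179.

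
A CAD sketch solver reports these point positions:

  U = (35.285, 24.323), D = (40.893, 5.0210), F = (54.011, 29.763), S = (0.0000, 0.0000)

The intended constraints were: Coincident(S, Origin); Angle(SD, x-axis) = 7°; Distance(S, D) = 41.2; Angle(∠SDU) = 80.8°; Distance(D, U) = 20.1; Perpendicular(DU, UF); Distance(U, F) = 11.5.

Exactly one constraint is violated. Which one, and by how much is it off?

Distance(U, F) = 11.5 — off by 8.00.

S = (0.00, 0.00) ✓; SD at 7.000° ✓; |SD| = 41.20 ✓; ∠SDU = 80.80° ✓; |DU| = 20.10 ✓; ∠(DU, UF) = 90.00° ✓; |UF| = 19.50 ✗.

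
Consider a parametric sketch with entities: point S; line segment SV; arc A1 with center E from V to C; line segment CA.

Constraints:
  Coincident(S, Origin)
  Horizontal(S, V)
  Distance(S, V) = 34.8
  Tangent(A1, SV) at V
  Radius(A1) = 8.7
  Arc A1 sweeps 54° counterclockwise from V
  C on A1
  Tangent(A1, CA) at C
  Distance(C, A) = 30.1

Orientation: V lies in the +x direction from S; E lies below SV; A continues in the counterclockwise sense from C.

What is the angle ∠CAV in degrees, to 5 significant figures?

5.5157°

S is at the origin; SV is horizontal with |SV| = 34.8 and V on the +x side, so V = (34.800, 0.0000). The tangent condition forces EV to be normal to SV, so E = V + (0, -8.7) = (34.800, -8.7000). On A1, V sits at bearing 90° from E; a 54° counterclockwise sweep puts C at bearing 144°, so C = E + 8.7·(cos 144°, sin 144°) = (27.762, -3.5863). Since A1 is tangent to CA there, EC ⟂ CA, so CA runs along (−sin 144°, cos 144°); with |CA| = 30.1, A = (10.069, -27.938). Then cos ∠CAV = AC·AV / (|AC||AV|), giving 5.5157°.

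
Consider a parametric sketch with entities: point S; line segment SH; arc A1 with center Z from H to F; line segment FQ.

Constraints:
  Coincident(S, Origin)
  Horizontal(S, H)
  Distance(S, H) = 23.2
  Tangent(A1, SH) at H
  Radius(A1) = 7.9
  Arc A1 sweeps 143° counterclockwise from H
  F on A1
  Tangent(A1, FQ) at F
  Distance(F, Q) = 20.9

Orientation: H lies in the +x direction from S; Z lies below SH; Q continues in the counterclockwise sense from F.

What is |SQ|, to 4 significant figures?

44.18

S is at the origin; S and H share the same y with |SH| = 23.2 and H on the +x side, so H = (23.20, 0.000). Since A1 is tangent to SH there, ZH ⟂ SH, so Z = H + (0, -7.9) = (23.20, -7.900). On A1, H sits at bearing 90° from Z; a 143° counterclockwise sweep puts F at bearing 233°, so F = Z + 7.9·(cos 233°, sin 233°) = (18.45, -14.21). A1 meets FQ tangentially, so ZF is at right angles to FQ, so FQ runs along (−sin 233°, cos 233°); with |FQ| = 20.9, Q = (35.14, -26.79). Then |SQ| = |Q − S| = 44.18.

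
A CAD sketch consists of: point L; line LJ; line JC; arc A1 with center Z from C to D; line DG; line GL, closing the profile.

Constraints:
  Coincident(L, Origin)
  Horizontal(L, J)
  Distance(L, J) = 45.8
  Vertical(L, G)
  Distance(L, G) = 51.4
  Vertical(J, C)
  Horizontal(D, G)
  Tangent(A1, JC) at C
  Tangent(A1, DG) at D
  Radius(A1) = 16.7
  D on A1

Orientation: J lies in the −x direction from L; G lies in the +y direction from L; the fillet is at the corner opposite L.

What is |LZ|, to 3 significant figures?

45.3

L is at the origin; L and J share the same y with |LJ| = 45.8 and J on the −x side, so J = (-45.8, 0.00). LG is vertical with |LG| = 51.4 and G on the +y side, so G = (0.00, 51.4). The virtual corner opposite L is at (-45.8, 51.4). Tangency of A1 to JC means the radius ZC is perpendicular to JC and tangency of A1 to DG means the radius ZD is perpendicular to DG, with radius 16.7, so the center Z sits 16.7 in from both sides at Z = (-29.1, 34.7). Then |LZ| = |Z − L| = 45.3.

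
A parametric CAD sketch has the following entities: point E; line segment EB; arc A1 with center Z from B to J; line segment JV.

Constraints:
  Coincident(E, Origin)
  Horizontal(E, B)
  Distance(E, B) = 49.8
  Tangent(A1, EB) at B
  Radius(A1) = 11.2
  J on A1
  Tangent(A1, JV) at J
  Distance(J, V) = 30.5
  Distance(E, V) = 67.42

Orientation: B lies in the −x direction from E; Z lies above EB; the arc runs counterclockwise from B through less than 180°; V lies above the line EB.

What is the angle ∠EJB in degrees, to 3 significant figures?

102°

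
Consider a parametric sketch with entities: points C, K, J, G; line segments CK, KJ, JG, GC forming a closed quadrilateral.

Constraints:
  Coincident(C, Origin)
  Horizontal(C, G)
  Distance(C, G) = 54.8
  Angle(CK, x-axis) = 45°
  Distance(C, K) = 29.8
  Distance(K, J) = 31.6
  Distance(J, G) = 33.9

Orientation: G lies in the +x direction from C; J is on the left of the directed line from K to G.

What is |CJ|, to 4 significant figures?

60.30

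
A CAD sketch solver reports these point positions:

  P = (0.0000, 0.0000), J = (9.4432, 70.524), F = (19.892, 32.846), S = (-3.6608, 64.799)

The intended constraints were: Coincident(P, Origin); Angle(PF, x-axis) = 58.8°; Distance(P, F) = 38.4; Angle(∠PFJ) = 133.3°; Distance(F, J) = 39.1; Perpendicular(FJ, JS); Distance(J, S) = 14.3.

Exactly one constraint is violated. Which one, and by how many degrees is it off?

Perpendicular(FJ, JS) — off by 8.10°.

P = (0.00, 0.00) ✓; PF at 58.80° ✓; |PF| = 38.40 ✓; ∠PFJ = 133.3° ✓; |FJ| = 39.10 ✓; ∠(FJ, JS) = 98.10° ✗; |JS| = 14.30 ✓.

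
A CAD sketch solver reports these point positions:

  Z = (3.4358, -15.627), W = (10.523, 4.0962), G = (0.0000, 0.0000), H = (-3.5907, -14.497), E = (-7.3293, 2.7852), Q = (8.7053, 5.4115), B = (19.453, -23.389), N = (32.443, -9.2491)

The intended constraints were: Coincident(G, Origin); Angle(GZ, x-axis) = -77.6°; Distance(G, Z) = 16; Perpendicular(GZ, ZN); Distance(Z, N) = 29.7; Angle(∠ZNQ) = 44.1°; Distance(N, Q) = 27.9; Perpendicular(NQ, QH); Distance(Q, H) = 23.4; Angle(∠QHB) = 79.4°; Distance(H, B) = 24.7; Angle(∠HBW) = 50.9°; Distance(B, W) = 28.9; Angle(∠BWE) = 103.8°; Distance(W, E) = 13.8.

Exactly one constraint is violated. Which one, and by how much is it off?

Distance(W, E) = 13.8 — off by 4.10.

G = (0.00, 0.00) ✓; GZ at -77.60° ✓; |GZ| = 16.00 ✓; ∠(GZ, ZN) = 90.00° ✓; |ZN| = 29.70 ✓; ∠ZNQ = 44.10° ✓; |NQ| = 27.90 ✓; ∠(NQ, QH) = 90.00° ✓; |QH| = 23.40 ✓; ∠QHB = 79.40° ✓; |HB| = 24.70 ✓; ∠HBW = 50.90° ✓; |BW| = 28.90 ✓; ∠BWE = 103.8° ✓; |WE| = 17.90 ✗.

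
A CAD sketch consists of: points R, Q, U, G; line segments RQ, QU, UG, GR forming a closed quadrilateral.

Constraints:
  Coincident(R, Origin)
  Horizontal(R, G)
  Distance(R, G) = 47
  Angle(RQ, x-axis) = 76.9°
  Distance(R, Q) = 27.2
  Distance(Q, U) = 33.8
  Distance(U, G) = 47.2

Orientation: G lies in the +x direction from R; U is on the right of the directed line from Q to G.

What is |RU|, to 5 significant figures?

6.7999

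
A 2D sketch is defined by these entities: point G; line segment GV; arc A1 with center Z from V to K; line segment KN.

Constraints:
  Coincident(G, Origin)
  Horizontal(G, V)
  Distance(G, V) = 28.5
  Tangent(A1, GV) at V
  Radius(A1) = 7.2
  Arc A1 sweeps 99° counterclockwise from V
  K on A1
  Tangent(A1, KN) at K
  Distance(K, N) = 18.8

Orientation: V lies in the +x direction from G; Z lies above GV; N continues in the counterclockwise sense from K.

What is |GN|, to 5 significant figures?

42.317

G is at the origin; G and V share the same y with |GV| = 28.5 and V on the +x side, so V = (28.500, 0.0000). A1 meets GV tangentially, so ZV is at right angles to GV, so Z = V + (0, 7.2) = (28.500, 7.2000). On A1, V sits at bearing -90° from Z; a 99° counterclockwise sweep puts K at bearing 9°, so K = Z + 7.2·(cos 9°, sin 9°) = (35.611, 8.3263). A1 meets KN tangentially, so ZK is at right angles to KN, so KN runs along (−sin 9°, cos 9°); with |KN| = 18.8, N = (32.670, 26.895). Then |GN| = |N − G| = 42.317.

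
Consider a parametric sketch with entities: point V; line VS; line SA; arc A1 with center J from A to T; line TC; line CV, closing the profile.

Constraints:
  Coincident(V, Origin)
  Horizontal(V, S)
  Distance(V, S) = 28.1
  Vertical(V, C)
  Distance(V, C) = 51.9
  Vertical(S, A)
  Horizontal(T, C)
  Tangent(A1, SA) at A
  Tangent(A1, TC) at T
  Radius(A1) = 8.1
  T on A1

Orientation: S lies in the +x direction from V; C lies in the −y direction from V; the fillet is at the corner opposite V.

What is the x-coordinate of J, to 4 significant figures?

20.00

V is at the origin; VS is horizontal with |VS| = 28.1 and S on the +x side, so S = (28.10, 0.000). V and C share the same x with |VC| = 51.9 and C on the −y side, so C = (0.000, -51.90). The virtual corner opposite V is at (28.10, -51.90). The tangent condition forces JA to be normal to SA and tangency of A1 to TC means the radius JT is perpendicular to TC, with radius 8.1, so the center J sits 8.1 in from both sides at J = (20.00, -43.80). So J.x = 20.00.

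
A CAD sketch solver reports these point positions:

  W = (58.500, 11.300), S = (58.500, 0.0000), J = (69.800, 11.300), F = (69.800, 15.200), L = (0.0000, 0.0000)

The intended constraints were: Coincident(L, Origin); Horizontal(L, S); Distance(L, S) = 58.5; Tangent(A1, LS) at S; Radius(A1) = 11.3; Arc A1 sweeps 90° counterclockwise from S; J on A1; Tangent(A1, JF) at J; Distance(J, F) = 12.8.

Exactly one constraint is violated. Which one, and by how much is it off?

Distance(J, F) = 12.8 — off by 8.90.

L = (0.00, 0.00) ✓; L.y = 0.00, S.y = 0.00 ✓; |LS| = 58.50 ✓; ∠(WS, SL) = 90.00° ✓; |WS| = 11.30 ✓; bearing(W→J) − bearing(W→S) = 90.00° ✓; |WJ| = 11.30 ✓; ∠(WJ, JF) = 90.00° ✓; |JF| = 3.900 ✗.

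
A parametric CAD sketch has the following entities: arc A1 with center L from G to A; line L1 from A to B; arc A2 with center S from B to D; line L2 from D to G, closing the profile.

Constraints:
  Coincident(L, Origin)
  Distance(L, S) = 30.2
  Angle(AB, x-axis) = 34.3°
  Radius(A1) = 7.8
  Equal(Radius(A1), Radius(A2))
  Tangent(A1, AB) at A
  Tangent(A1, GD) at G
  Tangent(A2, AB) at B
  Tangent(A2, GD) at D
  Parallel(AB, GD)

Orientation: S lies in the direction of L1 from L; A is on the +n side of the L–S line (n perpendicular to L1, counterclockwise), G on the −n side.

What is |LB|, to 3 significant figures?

31.2

The slot axis is L1's direction at 34.3°, so u = (cos 34.3°, sin 34.3°) = (0.826, 0.564) and n = (−sin 34.3°, cos 34.3°) = (-0.564, 0.826). L is at the origin and S lies 30.2 along u from L, so S = 30.2·u = (24.9, 17.0). Tangency of A1 to both parallel lines with radius 7.8 puts A and G at L ± 7.8·n: A = (-4.40, 6.44), G = (4.40, -6.44). Equal radii place B and D the same way about S: B = S + 7.8·n = (20.6, 23.5), D = S − 7.8·n = (29.3, 10.6). Then |LB| = |B − L| = 31.2.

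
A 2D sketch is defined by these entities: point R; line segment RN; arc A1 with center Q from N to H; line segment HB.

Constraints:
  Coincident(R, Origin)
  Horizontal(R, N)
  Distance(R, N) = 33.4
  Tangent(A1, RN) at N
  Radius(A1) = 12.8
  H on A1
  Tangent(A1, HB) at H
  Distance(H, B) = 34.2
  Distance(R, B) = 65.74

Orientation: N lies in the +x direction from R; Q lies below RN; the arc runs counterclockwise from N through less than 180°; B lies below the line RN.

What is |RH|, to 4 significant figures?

31.69

Checks: R.y = 0.00, N.y = 0.00 ✓; |QH| = 12.80 ✓; ∠(QH, HB) = 90.00° ✓; |HB| = 34.20 ✓; |RB| = 65.74 ✓.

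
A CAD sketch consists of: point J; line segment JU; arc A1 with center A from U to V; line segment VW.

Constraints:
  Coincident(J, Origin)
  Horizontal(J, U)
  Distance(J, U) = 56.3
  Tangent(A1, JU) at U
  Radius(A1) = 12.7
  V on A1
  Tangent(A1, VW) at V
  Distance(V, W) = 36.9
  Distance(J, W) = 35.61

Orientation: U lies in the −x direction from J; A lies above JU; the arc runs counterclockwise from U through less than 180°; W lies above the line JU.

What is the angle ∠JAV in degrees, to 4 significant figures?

33.76°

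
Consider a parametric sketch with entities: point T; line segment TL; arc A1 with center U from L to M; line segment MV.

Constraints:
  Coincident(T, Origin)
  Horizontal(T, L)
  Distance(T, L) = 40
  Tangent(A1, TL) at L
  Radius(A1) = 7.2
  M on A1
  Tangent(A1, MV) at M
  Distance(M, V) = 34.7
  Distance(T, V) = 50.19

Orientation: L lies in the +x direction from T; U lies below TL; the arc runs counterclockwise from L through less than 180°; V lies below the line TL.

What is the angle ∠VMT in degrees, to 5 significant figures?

94.820°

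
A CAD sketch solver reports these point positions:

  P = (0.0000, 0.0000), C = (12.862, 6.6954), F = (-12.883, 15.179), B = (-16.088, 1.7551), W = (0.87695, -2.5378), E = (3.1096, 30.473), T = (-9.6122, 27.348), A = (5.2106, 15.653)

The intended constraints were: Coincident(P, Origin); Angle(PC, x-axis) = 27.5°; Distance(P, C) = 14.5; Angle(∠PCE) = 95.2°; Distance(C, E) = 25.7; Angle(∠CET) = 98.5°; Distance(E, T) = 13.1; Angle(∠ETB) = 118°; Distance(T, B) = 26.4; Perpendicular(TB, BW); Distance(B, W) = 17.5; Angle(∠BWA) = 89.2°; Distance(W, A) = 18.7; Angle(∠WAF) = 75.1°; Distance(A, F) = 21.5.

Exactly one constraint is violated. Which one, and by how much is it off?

Distance(A, F) = 21.5 — off by 3.40.

P = (0.00, 0.00) ✓; PC at 27.50° ✓; |PC| = 14.50 ✓; ∠PCE = 95.20° ✓; |CE| = 25.70 ✓; ∠CET = 98.50° ✓; |ET| = 13.10 ✓; ∠ETB = 118.0° ✓; |TB| = 26.40 ✓; ∠(TB, BW) = 90.00° ✓; |BW| = 17.50 ✓; ∠BWA = 89.20° ✓; |WA| = 18.70 ✓; ∠WAF = 75.10° ✓; |AF| = 18.10 ✗.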